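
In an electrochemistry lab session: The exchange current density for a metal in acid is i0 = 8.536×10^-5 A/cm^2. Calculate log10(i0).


i0 = 8.536×10^-5 A/cm^2
log10(i0) = -4.069

-4.069


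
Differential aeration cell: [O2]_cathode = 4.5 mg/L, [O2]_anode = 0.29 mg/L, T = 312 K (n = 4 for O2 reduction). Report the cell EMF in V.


Apply the Nernst concentration-cell relation: E = (RT/nF)*ln(C_cathode/C_anode)
RT/nF = 8.314*312/(4*96485) = 0.00672117 V
ln(4.5/0.29) = 2.74195
E = 0.00672117 * 2.74195 = 0.01843 V

0.01843 V


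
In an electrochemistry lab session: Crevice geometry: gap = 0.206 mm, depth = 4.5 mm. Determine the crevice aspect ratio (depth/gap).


Aspect ratio = depth / gap
Ratio = 4.5 / 0.206 = 21.8

21.8


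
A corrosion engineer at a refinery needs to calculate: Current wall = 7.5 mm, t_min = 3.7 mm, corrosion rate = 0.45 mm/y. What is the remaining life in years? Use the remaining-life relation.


Apply the remaining-life relation: RL = (t_current − t_min) / CR
RL = (7.5 − 3.7) / 0.45 = 3.8 / 0.45 = 8.4 years

8.4 years


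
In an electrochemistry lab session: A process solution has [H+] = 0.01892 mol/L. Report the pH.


pH = −log10[H+]
pH = −log10(0.01892) = 1.72

1.72


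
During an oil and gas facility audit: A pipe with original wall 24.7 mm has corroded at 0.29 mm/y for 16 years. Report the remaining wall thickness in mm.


Remaining wall = original − CR × time
t = 24.7 − 0.29*16 = 24.7 − 4.64 = 20.06 mm

20.06 mm


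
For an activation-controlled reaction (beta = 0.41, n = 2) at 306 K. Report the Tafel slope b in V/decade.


Apply the Tafel slope relation: b = 2.303*R*T/(beta*n*F)
Numerator: 2.303 * 8.314 * 306 = 5859.03
Denominator: 0.41 * 2 * 96485 = 79117.7
b = 5859.03 / 79117.7 = 0.0741 V/decade

0.0741 V/decade


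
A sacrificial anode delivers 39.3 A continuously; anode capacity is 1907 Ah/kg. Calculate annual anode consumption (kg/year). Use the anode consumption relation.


Annual consumption = current * hours per year / capacity
Rate = 39.3 * 8760 / 1907 = 180.5 kg/year

180.5 kg/year


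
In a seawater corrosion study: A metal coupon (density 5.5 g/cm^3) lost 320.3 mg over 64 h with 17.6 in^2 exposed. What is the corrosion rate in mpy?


Apply the mpy weight-loss relation: CR = 534 * W / (D * A * T)
Numerator: 534 * 320.3 = 171040.2
Denominator: 5.5 * 17.6 * 64 = 6195.2
CR = 171040.2 / 6195.2 = 27.6085 mpy

27.6085 mpy


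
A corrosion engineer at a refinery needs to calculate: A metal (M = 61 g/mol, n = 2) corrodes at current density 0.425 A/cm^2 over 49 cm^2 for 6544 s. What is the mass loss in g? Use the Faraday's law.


Apply Faraday's law: m = i*A*t*M / (n*F)
Total charge passed Q = i*A*t = 0.425*49*6544 = 136278.8 C
m = Q*M/(n*F) = 136278.8*61/(2*96485) = 43.07927 g

43.07927 g


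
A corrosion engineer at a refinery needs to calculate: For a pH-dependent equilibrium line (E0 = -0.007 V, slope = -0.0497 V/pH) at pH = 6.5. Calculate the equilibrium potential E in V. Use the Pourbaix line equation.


Apply the Pourbaix line equation: E = E0 + slope*pH
E = -0.007 + (-0.0497)*6.5 = -0.007 + (-0.32305) = -0.33005 V
Rounded to 3 decimal places: E = -0.330 V

-0.330 V


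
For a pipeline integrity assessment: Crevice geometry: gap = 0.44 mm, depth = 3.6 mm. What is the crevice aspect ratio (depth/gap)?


Aspect ratio = depth / gap
Ratio = 3.6 / 0.44 = 8.2

8.2


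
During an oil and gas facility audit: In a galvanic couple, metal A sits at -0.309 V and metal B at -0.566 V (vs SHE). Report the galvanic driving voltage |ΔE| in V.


Driving voltage is the absolute potential difference.
|ΔE| = |-0.309 − (-0.566)| = 0.257 V

0.257 V


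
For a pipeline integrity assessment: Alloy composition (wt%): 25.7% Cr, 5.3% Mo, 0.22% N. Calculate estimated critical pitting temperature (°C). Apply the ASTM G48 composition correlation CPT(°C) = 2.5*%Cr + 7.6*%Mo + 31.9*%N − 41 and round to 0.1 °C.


Apply the ASTM G48 empirical CPT estimate: CPT(°C) = 2.5*%Cr + 7.6*%Mo + 31.9*%N − 41
2.5*25.7 = 64.25; 7.6*5.3 = 40.28; 31.9*0.22 = 7.018
CPT = 64.25 + 40.28 + 7.018 − 41 = 70.548 °C
Rounded to 0.1 °C: CPT ≈ 70.5 °C

70.5 °C


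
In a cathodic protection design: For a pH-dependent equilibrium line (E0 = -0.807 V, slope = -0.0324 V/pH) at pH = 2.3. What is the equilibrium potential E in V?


Apply the Pourbaix line equation: E = E0 + slope*pH
E = -0.807 + (-0.0324)*2.3 = -0.807 + (-0.07452) = -0.88152 V
Rounded to 4 decimal places: E = -0.8815 V

-0.8815 V


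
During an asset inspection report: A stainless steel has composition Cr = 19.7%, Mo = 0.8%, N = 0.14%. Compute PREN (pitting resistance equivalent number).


Apply the PREN formula: PREN = Cr + 3.3*Mo + 16*N
PREN = 19.7 + 3.3*0.8 + 16*0.14
PREN = 19.7 + 2.64 + 2.24 = 24.58

24.58


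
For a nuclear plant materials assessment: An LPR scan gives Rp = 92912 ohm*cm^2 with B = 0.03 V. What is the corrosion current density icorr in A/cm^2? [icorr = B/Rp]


Apply the Stern-Geary relation: icorr = B / Rp
icorr = 0.03 / 92912 = 3.229×10^-7 A/cm^2

3.229×10^-7 A/cm^2


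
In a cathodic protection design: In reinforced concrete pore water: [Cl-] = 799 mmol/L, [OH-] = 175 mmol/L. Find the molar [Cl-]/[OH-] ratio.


Threshold parameter = [Cl-] / [OH-] (molar basis; both in mmol/L, so units cancel)
Ratio = 799 / 175 = 4.57

4.57


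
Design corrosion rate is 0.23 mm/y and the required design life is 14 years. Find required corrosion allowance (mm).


Corrosion allowance = CR × design life
CA = 0.23 * 14 = 3.22 mm

3.22 mm


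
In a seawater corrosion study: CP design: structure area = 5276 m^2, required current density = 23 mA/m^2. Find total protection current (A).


I = area * current density, then convert mA → A (÷1000)
I = 5276 * 23 / 1000 = 121.35 A

121.35 A


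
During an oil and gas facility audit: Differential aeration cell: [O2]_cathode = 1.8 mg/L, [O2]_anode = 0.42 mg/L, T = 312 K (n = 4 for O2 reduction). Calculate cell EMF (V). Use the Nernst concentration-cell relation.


Apply the Nernst concentration-cell relation: E = (RT/nF)*ln(C_cathode/C_anode)
RT/nF = 8.314*312/(4*96485) = 0.00672117 V
ln(1.8/0.42) = 1.45529
E = 0.00672117 * 1.45529 = 0.00978 V

0.00978 V


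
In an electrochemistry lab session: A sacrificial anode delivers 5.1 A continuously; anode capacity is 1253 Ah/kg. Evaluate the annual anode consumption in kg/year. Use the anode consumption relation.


Annual consumption = current * hours per year / capacity
Rate = 5.1 * 8760 / 1253 = 35.7 kg/year

35.7 kg/year


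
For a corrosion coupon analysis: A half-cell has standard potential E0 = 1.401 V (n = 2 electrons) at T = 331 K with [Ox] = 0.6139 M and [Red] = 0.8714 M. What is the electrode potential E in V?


Apply the Nernst equation: E = E0 + (RT/nF)*ln([Ox]/[Red])
Step 1: RT/nF = 8.314*331/(2*96485) = 0.01426094 V
Step 2: [Ox]/[Red] = 0.6139/0.8714 = 0.704499
Step 3: ln(0.704499) = -0.350268
Step 4: correction = 0.01426094 * -0.350268 = -0.005 V
E = 1.401 + -0.005 = 1.396 V

1.396 V


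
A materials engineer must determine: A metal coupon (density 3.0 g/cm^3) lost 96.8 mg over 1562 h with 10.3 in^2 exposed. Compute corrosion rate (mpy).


Apply the mpy weight-loss relation: CR = 534 * W / (D * A * T)
Numerator: 534 * 96.8 = 51691.2
Denominator: 3.0 * 10.3 * 1562 = 48265.8
CR = 51691.2 / 48265.8 = 1.071 mpy

1.071 mpy


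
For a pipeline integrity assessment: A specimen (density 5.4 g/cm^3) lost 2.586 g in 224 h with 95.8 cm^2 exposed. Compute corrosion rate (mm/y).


Apply the mm/y weight-loss relation: CR = 87600 * W / (D * A * T)
Numerator: 87600 * 2.586 = 226533.6
Denominator: 5.4 * 95.8 * 224 = 115879.68
CR = 226533.6 / 115879.68 = 1.954904 mm/y

1.954904 mm/y


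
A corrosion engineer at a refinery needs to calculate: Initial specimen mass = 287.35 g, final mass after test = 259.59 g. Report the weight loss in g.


Weight loss = initial − final
WL = 287.35 − 259.59 = 27.76 g

27.76 g


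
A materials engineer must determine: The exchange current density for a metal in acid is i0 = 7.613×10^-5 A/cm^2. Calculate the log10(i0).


i0 = 7.613×10^-5 A/cm^2
log10(i0) = -4.118

-4.118


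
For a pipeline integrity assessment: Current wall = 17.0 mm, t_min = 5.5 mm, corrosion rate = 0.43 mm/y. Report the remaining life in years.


Apply the remaining-life relation: RL = (t_current − t_min) / CR
RL = (17.0 − 5.5) / 0.43 = 11.5 / 0.43 = 26.7 years

26.7 years


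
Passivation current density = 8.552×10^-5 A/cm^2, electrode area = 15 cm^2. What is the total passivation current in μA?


I = i_pass * A, then convert A → μA (×10^6)
I = 8.552×10^-5 * 15 * 10^6 = 1282.8 μA

1282.8 μA


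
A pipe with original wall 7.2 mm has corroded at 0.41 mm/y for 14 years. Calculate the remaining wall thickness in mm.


Remaining wall = original − CR × time
t = 7.2 − 0.41*14 = 7.2 − 5.74 = 1.46 mm

1.46 mm


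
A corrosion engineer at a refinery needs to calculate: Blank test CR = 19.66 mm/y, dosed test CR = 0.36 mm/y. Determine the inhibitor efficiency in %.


Apply the inhibitor-efficiency definition: IE = (CR_blank − CR_inh)/CR_blank × 100
IE = (19.66 − 0.36) / 19.66 × 100
IE = 19.3 / 19.66 × 100 = 98.2 %

98.2 %


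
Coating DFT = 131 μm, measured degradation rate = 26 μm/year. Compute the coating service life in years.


Service life = thickness / degradation rate
Life = 131 / 26 = 5.0 years

5.0 years


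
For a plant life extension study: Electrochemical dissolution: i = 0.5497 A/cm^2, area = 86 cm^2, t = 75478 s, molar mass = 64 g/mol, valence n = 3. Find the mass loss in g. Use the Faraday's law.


Apply Faraday's law: m = i*A*t*M / (n*F)
Total charge passed Q = i*A*t = 0.5497*86*75478 = 3568162.0676 C
m = Q*M/(n*F) = 3568162.0676*64/(3*96485) = 788.939 g

788.939 g


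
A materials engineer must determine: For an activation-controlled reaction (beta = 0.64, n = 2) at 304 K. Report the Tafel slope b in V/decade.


Apply the Tafel slope relation: b = 2.303*R*T/(beta*n*F)
Numerator: 2.303 * 8.314 * 304 = 5820.73
Denominator: 0.64 * 2 * 96485 = 123500.8
b = 5820.73 / 123500.8 = 0.0471 V/decade

0.0471 V/decade


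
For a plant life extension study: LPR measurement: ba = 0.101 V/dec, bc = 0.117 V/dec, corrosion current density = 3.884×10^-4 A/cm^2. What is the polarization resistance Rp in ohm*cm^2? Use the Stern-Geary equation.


Apply the Stern-Geary equation: Rp = ba*bc / (2.303*icorr*(ba+bc))
ba*bc = 0.101*0.117 = 0.011817
ba+bc = 0.218; 2.303*icorr*(ba+bc) = 2.303*3.884×10^-4*0.218 = 1.9499777×10^-4
Rp = 0.011817 / 1.9499777×10^-4 = 60.6 ohm*cm^2

60.6 ohm*cm^2


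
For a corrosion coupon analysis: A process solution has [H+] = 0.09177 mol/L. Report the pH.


pH = −log10[H+]
pH = −log10(0.09177) = 1.04

1.04


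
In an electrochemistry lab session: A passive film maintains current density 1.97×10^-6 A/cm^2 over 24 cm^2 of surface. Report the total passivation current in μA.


I = i_pass * A, then convert A → μA (×10^6)
I = 1.97×10^-6 * 24 * 10^6 = 47.28 μA

47.28 μA


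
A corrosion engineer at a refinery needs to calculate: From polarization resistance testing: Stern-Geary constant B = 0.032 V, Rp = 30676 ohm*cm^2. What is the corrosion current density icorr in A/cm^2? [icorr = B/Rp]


Apply the Stern-Geary relation: icorr = B / Rp
icorr = 0.032 / 30676 = 1.043×10^-6 A/cm^2

1.043×10^-6 A/cm^2


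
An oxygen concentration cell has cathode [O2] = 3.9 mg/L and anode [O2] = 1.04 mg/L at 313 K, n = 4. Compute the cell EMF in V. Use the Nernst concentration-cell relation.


Apply the Nernst concentration-cell relation: E = (RT/nF)*ln(C_cathode/C_anode)
RT/nF = 8.314*313/(4*96485) = 0.00674271 V
ln(3.9/1.04) = 1.32176
E = 0.00674271 * 1.32176 = 0.00891 V

0.00891 V


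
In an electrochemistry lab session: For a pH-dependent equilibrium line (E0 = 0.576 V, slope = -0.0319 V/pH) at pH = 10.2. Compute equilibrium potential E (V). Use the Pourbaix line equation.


Apply the Pourbaix line equation: E = E0 + slope*pH
E = 0.576 + (-0.0319)*10.2 = 0.576 + (-0.32538) = 0.25062 V
Rounded to 3 decimal places: E = 0.251 V

0.251 V


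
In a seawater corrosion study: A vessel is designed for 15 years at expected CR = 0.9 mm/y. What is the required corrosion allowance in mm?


Corrosion allowance = CR × design life
CA = 0.9 * 15 = 13.5 mm

13.5 mm


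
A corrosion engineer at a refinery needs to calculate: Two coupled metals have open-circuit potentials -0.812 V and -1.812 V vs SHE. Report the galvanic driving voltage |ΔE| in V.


Driving voltage is the absolute potential difference.
|ΔE| = |-0.812 − (-1.812)| = 1.0 V

1.0 V


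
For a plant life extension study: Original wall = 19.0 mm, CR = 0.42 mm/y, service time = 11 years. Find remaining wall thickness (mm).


Remaining wall = original − CR × time
t = 19.0 − 0.42*11 = 19.0 − 4.62 = 14.38 mm

14.38 mm


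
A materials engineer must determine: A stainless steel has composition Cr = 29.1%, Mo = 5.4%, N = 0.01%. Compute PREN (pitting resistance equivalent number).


Apply the PREN formula: PREN = Cr + 3.3*Mo + 16*N
PREN = 29.1 + 3.3*5.4 + 16*0.01
PREN = 29.1 + 17.82 + 0.16 = 47.08

47.08


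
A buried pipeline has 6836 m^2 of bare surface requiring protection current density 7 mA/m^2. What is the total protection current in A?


I = area * current density, then convert mA → A (÷1000)
I = 6836 * 7 / 1000 = 47.85 A

47.85 A


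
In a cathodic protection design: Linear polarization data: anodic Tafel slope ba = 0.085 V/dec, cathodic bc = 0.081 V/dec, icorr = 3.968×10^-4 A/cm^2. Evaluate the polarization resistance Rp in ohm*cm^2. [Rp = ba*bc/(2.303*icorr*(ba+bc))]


Apply the Stern-Geary equation: Rp = ba*bc / (2.303*icorr*(ba+bc))
ba*bc = 0.085*0.081 = 0.006885
ba+bc = 0.166; 2.303*icorr*(ba+bc) = 2.303*3.968×10^-4*0.166 = 1.5169585×10^-4
Rp = 0.006885 / 1.5169585×10^-4 = 45.4 ohm*cm^2

45.4 ohm*cm^2


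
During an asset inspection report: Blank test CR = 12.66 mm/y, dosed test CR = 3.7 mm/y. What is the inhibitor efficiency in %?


Apply the inhibitor-efficiency definition: IE = (CR_blank − CR_inh)/CR_blank × 100
IE = (12.66 − 3.7) / 12.66 × 100
IE = 8.96 / 12.66 × 100 = 70.8 %

70.8 %


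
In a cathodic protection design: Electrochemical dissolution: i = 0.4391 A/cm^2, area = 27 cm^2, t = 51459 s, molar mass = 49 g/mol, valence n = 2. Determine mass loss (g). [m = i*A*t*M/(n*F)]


Apply Faraday's law: m = i*A*t*M / (n*F)
Total charge passed Q = i*A*t = 0.4391*27*51459 = 610082.4663 C
m = Q*M/(n*F) = 610082.4663*49/(2*96485) = 154.91548 g

154.91548 g


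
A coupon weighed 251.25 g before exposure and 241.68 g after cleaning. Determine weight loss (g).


Weight loss = initial − final
WL = 251.25 − 241.68 = 9.57 g

9.57 g


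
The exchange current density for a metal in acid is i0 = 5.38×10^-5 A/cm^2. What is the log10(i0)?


i0 = 5.38×10^-5 A/cm^2
log10(i0) = -4.269

-4.269


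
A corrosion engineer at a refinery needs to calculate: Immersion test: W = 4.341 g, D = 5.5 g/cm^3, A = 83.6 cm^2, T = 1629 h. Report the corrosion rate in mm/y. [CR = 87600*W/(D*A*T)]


Apply the mm/y weight-loss relation: CR = 87600 * W / (D * A * T)
Numerator: 87600 * 4.341 = 380271.6
Denominator: 5.5 * 83.6 * 1629 = 749014.2
CR = 380271.6 / 749014.2 = 0.507696 mm/y

0.507696 mm/y


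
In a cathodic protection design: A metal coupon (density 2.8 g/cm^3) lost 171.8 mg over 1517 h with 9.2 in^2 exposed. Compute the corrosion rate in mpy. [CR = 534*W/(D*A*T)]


Apply the mpy weight-loss relation: CR = 534 * W / (D * A * T)
Numerator: 534 * 171.8 = 91741.2
Denominator: 2.8 * 9.2 * 1517 = 39077.92
CR = 91741.2 / 39077.92 = 2.34765 mpy

2.34765 mpy


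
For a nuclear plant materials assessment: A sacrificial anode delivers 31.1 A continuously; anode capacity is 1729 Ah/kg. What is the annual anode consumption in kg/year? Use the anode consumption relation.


Annual consumption = current * hours per year / capacity
Rate = 31.1 * 8760 / 1729 = 157.6 kg/year

157.6 kg/year


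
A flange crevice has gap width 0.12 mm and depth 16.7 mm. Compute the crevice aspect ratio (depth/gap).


Aspect ratio = depth / gap
Ratio = 16.7 / 0.12 = 139.2

139.2


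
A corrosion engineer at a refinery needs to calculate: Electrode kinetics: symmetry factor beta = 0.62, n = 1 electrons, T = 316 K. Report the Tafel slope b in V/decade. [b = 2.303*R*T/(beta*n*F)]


Apply the Tafel slope relation: b = 2.303*R*T/(beta*n*F)
Numerator: 2.303 * 8.314 * 316 = 6050.5
Denominator: 0.62 * 1 * 96485 = 59820.7
b = 6050.5 / 59820.7 = 0.1011 V/decade

0.1011 V/decade


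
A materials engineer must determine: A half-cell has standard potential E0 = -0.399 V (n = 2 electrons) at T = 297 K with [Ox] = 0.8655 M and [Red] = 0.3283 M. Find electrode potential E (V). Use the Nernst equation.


Apply the Nernst equation: E = E0 + (RT/nF)*ln([Ox]/[Red])
Step 1: RT/nF = 8.314*297/(2*96485) = 0.01279607 V
Step 2: [Ox]/[Red] = 0.8655/0.3283 = 2.636308
Step 3: ln(2.636308) = 0.969379
Step 4: correction = 0.01279607 * 0.969379 = 0.0124 V
E = -0.399 + 0.0124 = -0.3866 V

-0.3866 V


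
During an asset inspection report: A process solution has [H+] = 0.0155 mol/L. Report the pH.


pH = −log10[H+]
pH = −log10(0.0155) = 1.81

1.81


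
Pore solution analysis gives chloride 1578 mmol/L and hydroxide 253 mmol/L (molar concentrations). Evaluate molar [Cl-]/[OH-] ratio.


Threshold parameter = [Cl-] / [OH-] (molar basis; both in mmol/L, so units cancel)
Ratio = 1578 / 253 = 6.24

6.24


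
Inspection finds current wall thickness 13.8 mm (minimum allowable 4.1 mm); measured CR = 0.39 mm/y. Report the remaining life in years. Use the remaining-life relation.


Apply the remaining-life relation: RL = (t_current − t_min) / CR
RL = (13.8 − 4.1) / 0.39 = 9.7 / 0.39 = 24.9 years

24.9 years


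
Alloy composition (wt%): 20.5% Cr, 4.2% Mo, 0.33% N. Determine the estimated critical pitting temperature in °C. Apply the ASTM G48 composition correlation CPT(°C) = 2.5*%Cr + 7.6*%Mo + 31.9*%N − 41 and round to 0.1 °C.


Apply the ASTM G48 empirical CPT estimate: CPT(°C) = 2.5*%Cr + 7.6*%Mo + 31.9*%N − 41
2.5*20.5 = 51.25; 7.6*4.2 = 31.92; 31.9*0.33 = 10.527
CPT = 51.25 + 31.92 + 10.527 − 41 = 52.697 °C
Rounded to 0.1 °C: CPT ≈ 52.7 °C

52.7 °C


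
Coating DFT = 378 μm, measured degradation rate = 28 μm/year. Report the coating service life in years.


Service life = thickness / degradation rate
Life = 378 / 28 = 13.5 years

13.5 years


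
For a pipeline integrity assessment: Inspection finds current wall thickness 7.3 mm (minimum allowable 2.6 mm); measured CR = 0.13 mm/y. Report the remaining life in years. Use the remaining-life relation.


Apply the remaining-life relation: RL = (t_current − t_min) / CR
RL = (7.3 − 2.6) / 0.13 = 4.7 / 0.13 = 36.2 years

36.2 years


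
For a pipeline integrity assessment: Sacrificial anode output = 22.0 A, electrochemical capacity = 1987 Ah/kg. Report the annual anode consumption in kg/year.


Annual consumption = current * hours per year / capacity
Rate = 22.0 * 8760 / 1987 = 97.0 kg/year

97.0 kg/year


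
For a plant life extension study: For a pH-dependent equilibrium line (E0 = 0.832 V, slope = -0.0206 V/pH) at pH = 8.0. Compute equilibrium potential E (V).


Apply the Pourbaix line equation: E = E0 + slope*pH
E = 0.832 + (-0.0206)*8.0 = 0.832 + (-0.1648) = 0.6672 V
Rounded to 3 decimal places: E = 0.667 V

0.667 V


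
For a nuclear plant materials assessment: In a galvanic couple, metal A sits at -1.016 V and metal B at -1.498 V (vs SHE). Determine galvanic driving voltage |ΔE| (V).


Driving voltage is the absolute potential difference.
|ΔE| = |-1.016 − (-1.498)| = 0.482 V

0.482 V


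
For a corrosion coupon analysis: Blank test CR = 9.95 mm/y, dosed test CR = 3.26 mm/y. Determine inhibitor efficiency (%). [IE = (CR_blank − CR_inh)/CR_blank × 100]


Apply the inhibitor-efficiency definition: IE = (CR_blank − CR_inh)/CR_blank × 100
IE = (9.95 − 3.26) / 9.95 × 100
IE = 6.69 / 9.95 × 100 = 67.2 %

67.2 %


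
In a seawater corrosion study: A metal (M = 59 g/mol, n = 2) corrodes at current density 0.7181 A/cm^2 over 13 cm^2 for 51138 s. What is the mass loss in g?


Apply Faraday's law: m = i*A*t*M / (n*F)
Total charge passed Q = i*A*t = 0.7181*13*51138 = 477388.5714 C
m = Q*M/(n*F) = 477388.5714*59/(2*96485) = 145.96013 g

145.96013 g


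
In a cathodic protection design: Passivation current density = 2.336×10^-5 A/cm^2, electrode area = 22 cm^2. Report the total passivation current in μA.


I = i_pass * A, then convert A → μA (×10^6)
I = 2.336×10^-5 * 22 * 10^6 = 513.92 μA

513.92 μA


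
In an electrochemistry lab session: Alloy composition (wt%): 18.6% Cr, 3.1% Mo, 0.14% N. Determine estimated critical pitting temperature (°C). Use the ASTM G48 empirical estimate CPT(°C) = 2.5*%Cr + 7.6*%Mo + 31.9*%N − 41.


Apply the ASTM G48 empirical CPT estimate: CPT(°C) = 2.5*%Cr + 7.6*%Mo + 31.9*%N − 41
2.5*18.6 = 46.5; 7.6*3.1 = 23.56; 31.9*0.14 = 4.466
CPT = 46.5 + 23.56 + 4.466 − 41 = 33.526 °C
Rounded to 0.1 °C: CPT ≈ 33.5 °C

33.5 °C


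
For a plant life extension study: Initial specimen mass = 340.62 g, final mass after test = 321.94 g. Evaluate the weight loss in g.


Weight loss = initial − final
WL = 340.62 − 321.94 = 18.68 g

18.68 g


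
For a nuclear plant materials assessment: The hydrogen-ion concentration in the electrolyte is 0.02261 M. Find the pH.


pH = −log10[H+]
pH = −log10(0.02261) = 1.65

1.65


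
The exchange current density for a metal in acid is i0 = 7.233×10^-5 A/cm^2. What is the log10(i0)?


i0 = 7.233×10^-5 A/cm^2
log10(i0) = -4.141

-4.141


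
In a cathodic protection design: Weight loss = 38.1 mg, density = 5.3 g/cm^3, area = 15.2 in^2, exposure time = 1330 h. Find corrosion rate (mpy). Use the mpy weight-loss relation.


Apply the mpy weight-loss relation: CR = 534 * W / (D * A * T)
Numerator: 534 * 38.1 = 20345.4
Denominator: 5.3 * 15.2 * 1330 = 107144.8
CR = 20345.4 / 107144.8 = 0.1899 mpy

0.1899 mpy


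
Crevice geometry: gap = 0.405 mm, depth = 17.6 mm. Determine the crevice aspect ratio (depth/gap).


Aspect ratio = depth / gap
Ratio = 17.6 / 0.405 = 43.5

43.5


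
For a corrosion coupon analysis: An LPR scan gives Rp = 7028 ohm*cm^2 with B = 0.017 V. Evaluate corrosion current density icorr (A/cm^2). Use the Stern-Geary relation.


Apply the Stern-Geary relation: icorr = B / Rp
icorr = 0.017 / 7028 = 2.419×10^-6 A/cm^2

2.419×10^-6 A/cm^2


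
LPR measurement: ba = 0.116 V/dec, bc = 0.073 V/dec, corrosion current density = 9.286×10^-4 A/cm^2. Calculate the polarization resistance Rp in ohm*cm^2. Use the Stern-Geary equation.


Apply the Stern-Geary equation: Rp = ba*bc / (2.303*icorr*(ba+bc))
ba*bc = 0.116*0.073 = 0.008468
ba+bc = 0.189; 2.303*icorr*(ba+bc) = 2.303*9.286×10^-4*0.189 = 4.0418894×10^-4
Rp = 0.008468 / 4.0418894×10^-4 = 20.95 ohm*cm^2

20.95 ohm*cm^2


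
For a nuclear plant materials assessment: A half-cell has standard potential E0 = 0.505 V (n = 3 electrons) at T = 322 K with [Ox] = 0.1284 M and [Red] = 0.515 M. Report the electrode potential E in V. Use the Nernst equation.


Apply the Nernst equation: E = E0 + (RT/nF)*ln([Ox]/[Red])
Step 1: RT/nF = 8.314*322/(3*96485) = 0.00924879 V
Step 2: [Ox]/[Red] = 0.1284/0.515 = 0.24932
Step 3: ln(0.24932) = -1.389018
Step 4: correction = 0.00924879 * -1.389018 = -0.0128 V
E = 0.505 + -0.0128 = 0.4922 V

0.4922 V


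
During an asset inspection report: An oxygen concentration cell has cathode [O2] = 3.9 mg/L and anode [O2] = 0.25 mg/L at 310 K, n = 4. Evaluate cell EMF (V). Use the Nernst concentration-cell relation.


Apply the Nernst concentration-cell relation: E = (RT/nF)*ln(C_cathode/C_anode)
RT/nF = 8.314*310/(4*96485) = 0.00667808 V
ln(3.9/0.25) = 2.74727
E = 0.00667808 * 2.74727 = 0.01835 V

0.01835 V


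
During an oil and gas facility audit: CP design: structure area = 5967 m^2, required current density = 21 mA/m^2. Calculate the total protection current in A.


I = area * current density, then convert mA → A (÷1000)
I = 5967 * 21 / 1000 = 125.31 A

125.31 A


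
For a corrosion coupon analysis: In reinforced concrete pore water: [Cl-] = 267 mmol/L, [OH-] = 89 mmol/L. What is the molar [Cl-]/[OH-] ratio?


Threshold parameter = [Cl-] / [OH-] (molar basis; both in mmol/L, so units cancel)
Ratio = 267 / 89 = 3.0

3.0


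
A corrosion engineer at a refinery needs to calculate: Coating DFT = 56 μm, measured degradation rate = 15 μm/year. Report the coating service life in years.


Service life = thickness / degradation rate
Life = 56 / 15 = 3.7 years

3.7 years


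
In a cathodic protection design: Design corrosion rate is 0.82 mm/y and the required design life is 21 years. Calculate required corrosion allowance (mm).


Corrosion allowance = CR × design life
CA = 0.82 * 21 = 17.22 mm

17.22 mm


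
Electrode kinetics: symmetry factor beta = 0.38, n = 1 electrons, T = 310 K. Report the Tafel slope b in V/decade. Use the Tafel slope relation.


Apply the Tafel slope relation: b = 2.303*R*T/(beta*n*F)
Numerator: 2.303 * 8.314 * 310 = 5935.61
Denominator: 0.38 * 1 * 96485 = 36664.3
b = 5935.61 / 36664.3 = 0.162 V/decade

0.162 V/decade


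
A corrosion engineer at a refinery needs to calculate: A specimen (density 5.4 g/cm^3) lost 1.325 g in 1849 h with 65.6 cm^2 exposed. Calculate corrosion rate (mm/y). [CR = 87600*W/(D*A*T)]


Apply the mm/y weight-loss relation: CR = 87600 * W / (D * A * T)
Numerator: 87600 * 1.325 = 116070.0
Denominator: 5.4 * 65.6 * 1849 = 654989.76
CR = 116070.0 / 654989.76 = 0.1772 mm/y

0.1772 mm/y


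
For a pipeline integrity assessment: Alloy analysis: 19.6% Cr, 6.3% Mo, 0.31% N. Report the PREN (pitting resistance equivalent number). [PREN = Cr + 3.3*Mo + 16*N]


Apply the PREN formula: PREN = Cr + 3.3*Mo + 16*N
PREN = 19.6 + 3.3*6.3 + 16*0.31
PREN = 19.6 + 20.79 + 4.96 = 45.35

45.35


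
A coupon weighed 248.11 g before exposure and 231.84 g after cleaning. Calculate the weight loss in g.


Weight loss = initial − final
WL = 248.11 − 231.84 = 16.27 g

16.27 g


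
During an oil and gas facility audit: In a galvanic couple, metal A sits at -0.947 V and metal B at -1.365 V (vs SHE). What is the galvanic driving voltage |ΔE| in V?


Driving voltage is the absolute potential difference.
|ΔE| = |-0.947 − (-1.365)| = 0.418 V

0.418 V


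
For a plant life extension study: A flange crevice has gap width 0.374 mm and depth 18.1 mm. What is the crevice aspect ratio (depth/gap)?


Aspect ratio = depth / gap
Ratio = 18.1 / 0.374 = 48.4

48.4


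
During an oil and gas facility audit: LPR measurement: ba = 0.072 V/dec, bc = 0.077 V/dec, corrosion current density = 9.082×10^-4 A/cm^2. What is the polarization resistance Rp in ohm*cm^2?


Apply the Stern-Geary equation: Rp = ba*bc / (2.303*icorr*(ba+bc))
ba*bc = 0.072*0.077 = 0.005544
ba+bc = 0.149; 2.303*icorr*(ba+bc) = 2.303*9.082×10^-4*0.149 = 3.1164611×10^-4
Rp = 0.005544 / 3.1164611×10^-4 = 17.8 ohm*cm^2

17.8 ohm*cm^2


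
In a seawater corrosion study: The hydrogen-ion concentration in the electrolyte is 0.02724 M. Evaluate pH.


pH = −log10[H+]
pH = −log10(0.02724) = 1.56

1.56


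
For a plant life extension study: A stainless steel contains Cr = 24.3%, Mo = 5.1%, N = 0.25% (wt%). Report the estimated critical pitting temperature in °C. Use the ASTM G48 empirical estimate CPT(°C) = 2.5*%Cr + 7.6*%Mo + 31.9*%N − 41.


Apply the ASTM G48 empirical CPT estimate: CPT(°C) = 2.5*%Cr + 7.6*%Mo + 31.9*%N − 41
2.5*24.3 = 60.75; 7.6*5.1 = 38.76; 31.9*0.25 = 7.975
CPT = 60.75 + 38.76 + 7.975 − 41 = 66.485 °C
Rounded to 0.1 °C: CPT ≈ 66.5 °C

66.5 °C


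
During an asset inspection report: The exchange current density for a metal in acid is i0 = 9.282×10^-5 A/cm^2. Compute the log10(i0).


i0 = 9.282×10^-5 A/cm^2
log10(i0) = -4.032

-4.032


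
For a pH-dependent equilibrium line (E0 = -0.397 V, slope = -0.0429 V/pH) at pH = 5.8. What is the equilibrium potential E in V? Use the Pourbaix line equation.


Apply the Pourbaix line equation: E = E0 + slope*pH
E = -0.397 + (-0.0429)*5.8 = -0.397 + (-0.24882) = -0.64582 V
Rounded to 4 decimal places: E = -0.6458 V

-0.6458 V


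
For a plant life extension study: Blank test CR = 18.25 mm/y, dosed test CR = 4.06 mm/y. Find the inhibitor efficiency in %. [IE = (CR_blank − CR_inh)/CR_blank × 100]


Apply the inhibitor-efficiency definition: IE = (CR_blank − CR_inh)/CR_blank × 100
IE = (18.25 − 4.06) / 18.25 × 100
IE = 14.19 / 18.25 × 100 = 77.8 %

77.8 %


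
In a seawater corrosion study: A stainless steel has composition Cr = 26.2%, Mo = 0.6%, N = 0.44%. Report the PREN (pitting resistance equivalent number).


Apply the PREN formula: PREN = Cr + 3.3*Mo + 16*N
PREN = 26.2 + 3.3*0.6 + 16*0.44
PREN = 26.2 + 1.98 + 7.04 = 35.22

35.22


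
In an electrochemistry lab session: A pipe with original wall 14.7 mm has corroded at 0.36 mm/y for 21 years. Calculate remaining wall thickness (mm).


Remaining wall = original − CR × time
t = 14.7 − 0.36*21 = 14.7 − 7.56 = 7.14 mm

7.14 mm


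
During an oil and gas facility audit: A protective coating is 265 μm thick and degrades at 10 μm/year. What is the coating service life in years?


Service life = thickness / degradation rate
Life = 265 / 10 = 26.5 years

26.5 years


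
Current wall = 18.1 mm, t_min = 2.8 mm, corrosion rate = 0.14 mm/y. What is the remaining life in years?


Apply the remaining-life relation: RL = (t_current − t_min) / CR
RL = (18.1 − 2.8) / 0.14 = 15.3 / 0.14 = 109.3 years

109.3 years


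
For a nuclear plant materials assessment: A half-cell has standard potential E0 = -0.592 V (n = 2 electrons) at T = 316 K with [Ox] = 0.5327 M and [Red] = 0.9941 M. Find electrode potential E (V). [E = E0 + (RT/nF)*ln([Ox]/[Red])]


Apply the Nernst equation: E = E0 + (RT/nF)*ln([Ox]/[Red])
Step 1: RT/nF = 8.314*316/(2*96485) = 0.01361468 V
Step 2: [Ox]/[Red] = 0.5327/0.9941 = 0.535862
Step 3: ln(0.535862) = -0.623879
Step 4: correction = 0.01361468 * -0.623879 = -0.008 V
E = -0.592 + -0.008 = -0.6 V

-0.6 V


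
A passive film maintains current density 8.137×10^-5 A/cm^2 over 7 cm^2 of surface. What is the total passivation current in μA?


I = i_pass * A, then convert A → μA (×10^6)
I = 8.137×10^-5 * 7 * 10^6 = 569.59 μA

569.59 μA


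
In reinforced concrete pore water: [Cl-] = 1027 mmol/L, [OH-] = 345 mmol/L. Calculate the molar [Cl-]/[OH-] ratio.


Threshold parameter = [Cl-] / [OH-] (molar basis; both in mmol/L, so units cancel)
Ratio = 1027 / 345 = 2.98

2.98


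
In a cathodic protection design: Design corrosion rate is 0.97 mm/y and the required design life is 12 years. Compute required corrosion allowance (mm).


Corrosion allowance = CR × design life
CA = 0.97 * 12 = 11.64 mm

11.64 mm


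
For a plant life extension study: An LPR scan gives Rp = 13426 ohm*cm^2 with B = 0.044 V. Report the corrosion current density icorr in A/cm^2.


Apply the Stern-Geary relation: icorr = B / Rp
icorr = 0.044 / 13426 = 3.277×10^-6 A/cm^2

3.277×10^-6 A/cm^2


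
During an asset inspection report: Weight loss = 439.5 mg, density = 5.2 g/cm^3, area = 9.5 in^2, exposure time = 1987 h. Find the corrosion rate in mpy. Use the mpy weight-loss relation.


Apply the mpy weight-loss relation: CR = 534 * W / (D * A * T)
Numerator: 534 * 439.5 = 234693.0
Denominator: 5.2 * 9.5 * 1987 = 98157.8
CR = 234693.0 / 98157.8 = 2.391 mpy

2.391 mpy


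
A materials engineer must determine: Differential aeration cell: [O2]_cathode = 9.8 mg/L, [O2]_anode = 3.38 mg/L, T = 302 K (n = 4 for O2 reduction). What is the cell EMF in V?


Apply the Nernst concentration-cell relation: E = (RT/nF)*ln(C_cathode/C_anode)
RT/nF = 8.314*302/(4*96485) = 0.00650575 V
ln(9.8/3.38) = 1.06451
E = 0.00650575 * 1.06451 = 0.00693 V

0.00693 V


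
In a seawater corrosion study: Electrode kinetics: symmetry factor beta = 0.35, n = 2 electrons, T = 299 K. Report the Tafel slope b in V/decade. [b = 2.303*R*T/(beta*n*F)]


Apply the Tafel slope relation: b = 2.303*R*T/(beta*n*F)
Numerator: 2.303 * 8.314 * 299 = 5725.0
Denominator: 0.35 * 2 * 96485 = 67539.5
b = 5725.0 / 67539.5 = 0.085 V/decade

0.085 V/decade


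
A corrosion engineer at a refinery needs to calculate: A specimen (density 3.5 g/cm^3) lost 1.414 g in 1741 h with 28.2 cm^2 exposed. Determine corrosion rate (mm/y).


Apply the mm/y weight-loss relation: CR = 87600 * W / (D * A * T)
Numerator: 87600 * 1.414 = 123866.4
Denominator: 3.5 * 28.2 * 1741 = 171836.7
CR = 123866.4 / 171836.7 = 0.72084 mm/y

0.72084 mm/y


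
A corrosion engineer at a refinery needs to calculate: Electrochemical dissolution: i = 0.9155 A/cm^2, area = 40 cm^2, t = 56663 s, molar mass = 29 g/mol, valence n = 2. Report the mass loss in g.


Apply Faraday's law: m = i*A*t*M / (n*F)
Total charge passed Q = i*A*t = 0.9155*40*56663 = 2074999.06 C
m = Q*M/(n*F) = 2074999.06*29/(2*96485) = 311.8359 g

311.8359 g


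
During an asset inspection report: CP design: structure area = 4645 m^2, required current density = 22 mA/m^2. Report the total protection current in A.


I = area * current density, then convert mA → A (÷1000)
I = 4645 * 22 / 1000 = 102.19 A

102.19 A


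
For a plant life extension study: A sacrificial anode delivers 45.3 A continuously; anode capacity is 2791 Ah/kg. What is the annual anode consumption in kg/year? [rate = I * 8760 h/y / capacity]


Annual consumption = current * hours per year / capacity
Rate = 45.3 * 8760 / 2791 = 142.2 kg/year

142.2 kg/year


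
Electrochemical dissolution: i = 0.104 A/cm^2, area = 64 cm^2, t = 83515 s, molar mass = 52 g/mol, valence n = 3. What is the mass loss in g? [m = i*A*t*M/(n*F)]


Apply Faraday's law: m = i*A*t*M / (n*F)
Total charge passed Q = i*A*t = 0.104*64*83515 = 555875.84 C
m = Q*M/(n*F) = 555875.84*52/(3*96485) = 99.86196 g

99.86196 g


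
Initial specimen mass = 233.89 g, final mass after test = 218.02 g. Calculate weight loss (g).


Weight loss = initial − final
WL = 233.89 − 218.02 = 15.87 g

15.87 g


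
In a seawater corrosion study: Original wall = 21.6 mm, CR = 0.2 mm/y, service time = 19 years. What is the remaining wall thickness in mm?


Remaining wall = original − CR × time
t = 21.6 − 0.2*19 = 21.6 − 3.8 = 17.8 mm

17.8 mm


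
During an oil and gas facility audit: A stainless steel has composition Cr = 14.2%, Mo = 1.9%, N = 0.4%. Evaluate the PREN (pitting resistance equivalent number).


Apply the PREN formula: PREN = Cr + 3.3*Mo + 16*N
PREN = 14.2 + 3.3*1.9 + 16*0.4
PREN = 14.2 + 6.27 + 6.4 = 26.87

26.87


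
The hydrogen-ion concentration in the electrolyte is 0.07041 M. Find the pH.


pH = −log10[H+]
pH = −log10(0.07041) = 1.15

1.15


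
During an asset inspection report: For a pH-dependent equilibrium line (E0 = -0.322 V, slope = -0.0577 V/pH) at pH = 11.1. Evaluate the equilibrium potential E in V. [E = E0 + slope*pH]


Apply the Pourbaix line equation: E = E0 + slope*pH
E = -0.322 + (-0.0577)*11.1 = -0.322 + (-0.64047) = -0.96247 V
Rounded to 3 decimal places: E = -0.962 V

-0.962 V


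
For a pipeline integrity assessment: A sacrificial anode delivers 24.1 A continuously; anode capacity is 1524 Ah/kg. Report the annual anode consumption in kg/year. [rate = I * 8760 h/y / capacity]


Annual consumption = current * hours per year / capacity
Rate = 24.1 * 8760 / 1524 = 138.5 kg/year

138.5 kg/year


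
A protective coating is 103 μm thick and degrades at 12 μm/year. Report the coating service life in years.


Service life = thickness / degradation rate
Life = 103 / 12 = 8.6 years

8.6 years


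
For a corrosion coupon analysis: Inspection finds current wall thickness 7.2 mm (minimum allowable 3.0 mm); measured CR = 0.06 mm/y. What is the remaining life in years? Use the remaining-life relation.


Apply the remaining-life relation: RL = (t_current − t_min) / CR
RL = (7.2 − 3.0) / 0.06 = 4.2 / 0.06 = 70.0 years

70.0 years


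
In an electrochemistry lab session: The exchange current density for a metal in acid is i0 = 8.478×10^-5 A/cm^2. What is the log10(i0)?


i0 = 8.478×10^-5 A/cm^2
log10(i0) = -4.072

-4.072


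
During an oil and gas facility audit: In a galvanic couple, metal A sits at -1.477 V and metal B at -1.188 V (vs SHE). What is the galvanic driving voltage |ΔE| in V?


Driving voltage is the absolute potential difference.
|ΔE| = |-1.477 − (-1.188)| = 0.289 V

0.289 V


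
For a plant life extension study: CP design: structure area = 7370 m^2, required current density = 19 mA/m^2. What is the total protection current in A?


I = area * current density, then convert mA → A (÷1000)
I = 7370 * 19 / 1000 = 140.03 A

140.03 A


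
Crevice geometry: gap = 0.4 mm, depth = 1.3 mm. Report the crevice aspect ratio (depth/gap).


Aspect ratio = depth / gap
Ratio = 1.3 / 0.4 = 3.3

3.3


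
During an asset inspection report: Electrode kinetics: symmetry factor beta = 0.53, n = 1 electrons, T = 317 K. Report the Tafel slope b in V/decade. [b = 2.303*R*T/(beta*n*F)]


Apply the Tafel slope relation: b = 2.303*R*T/(beta*n*F)
Numerator: 2.303 * 8.314 * 317 = 6069.64
Denominator: 0.53 * 1 * 96485 = 51137.05
b = 6069.64 / 51137.05 = 0.119 V/decade

0.119 V/decade


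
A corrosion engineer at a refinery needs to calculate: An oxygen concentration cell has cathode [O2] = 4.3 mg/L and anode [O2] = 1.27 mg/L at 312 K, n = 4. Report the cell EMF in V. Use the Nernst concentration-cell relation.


Apply the Nernst concentration-cell relation: E = (RT/nF)*ln(C_cathode/C_anode)
RT/nF = 8.314*312/(4*96485) = 0.00672117 V
ln(4.3/1.27) = 1.2196
E = 0.00672117 * 1.2196 = 0.0082 V

0.0082 V


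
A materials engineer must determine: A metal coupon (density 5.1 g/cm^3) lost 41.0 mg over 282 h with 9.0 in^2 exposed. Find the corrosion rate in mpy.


Apply the mpy weight-loss relation: CR = 534 * W / (D * A * T)
Numerator: 534 * 41.0 = 21894.0
Denominator: 5.1 * 9.0 * 282 = 12943.8
CR = 21894.0 / 12943.8 = 1.691 mpy

1.691 mpy


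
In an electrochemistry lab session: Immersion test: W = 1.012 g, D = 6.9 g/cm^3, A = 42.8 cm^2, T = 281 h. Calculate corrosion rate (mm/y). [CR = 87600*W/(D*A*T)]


Apply the mm/y weight-loss relation: CR = 87600 * W / (D * A * T)
Numerator: 87600 * 1.012 = 88651.2
Denominator: 6.9 * 42.8 * 281 = 82984.92
CR = 88651.2 / 82984.92 = 1.068281 mm/y

1.068281 mm/y


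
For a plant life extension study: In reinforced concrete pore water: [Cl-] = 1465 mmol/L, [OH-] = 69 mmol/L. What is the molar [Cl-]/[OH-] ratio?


Threshold parameter = [Cl-] / [OH-] (molar basis; both in mmol/L, so units cancel)
Ratio = 1465 / 69 = 21.23

21.23


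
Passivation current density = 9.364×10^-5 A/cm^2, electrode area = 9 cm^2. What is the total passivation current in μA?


I = i_pass * A, then convert A → μA (×10^6)
I = 9.364×10^-5 * 9 * 10^6 = 842.76 μA

842.76 μA


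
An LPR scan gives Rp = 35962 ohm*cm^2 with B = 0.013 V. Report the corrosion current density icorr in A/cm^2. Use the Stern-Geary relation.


Apply the Stern-Geary relation: icorr = B / Rp
icorr = 0.013 / 35962 = 3.615×10^-7 A/cm^2

3.615×10^-7 A/cm^2


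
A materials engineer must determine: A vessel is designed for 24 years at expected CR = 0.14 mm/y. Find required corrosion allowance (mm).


Corrosion allowance = CR × design life
CA = 0.14 * 24 = 3.36 mm

3.36 mm


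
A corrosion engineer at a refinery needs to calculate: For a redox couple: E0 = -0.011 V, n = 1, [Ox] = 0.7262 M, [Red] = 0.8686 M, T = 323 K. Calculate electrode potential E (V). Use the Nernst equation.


Apply the Nernst equation: E = E0 + (RT/nF)*ln([Ox]/[Red])
Step 1: RT/nF = 8.314*323/(1*96485) = 0.02783253 V
Step 2: [Ox]/[Red] = 0.7262/0.8686 = 0.836058
Step 3: ln(0.836058) = -0.179057
Step 4: correction = 0.02783253 * -0.179057 = -0.005 V
E = -0.011 + -0.005 = -0.016 V

-0.016 V
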